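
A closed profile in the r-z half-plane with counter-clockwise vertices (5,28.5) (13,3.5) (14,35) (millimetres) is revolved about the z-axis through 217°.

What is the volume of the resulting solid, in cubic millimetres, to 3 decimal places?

Profile (r,z), 3 vertices: (5,28.5) (13,3.5) (14,35)
edge 0: (5,28.5)→(13,3.5)  cross = 5·3.5 − 13·28.5 = -353.0000; (r_i+r_j)·cross = 18·-353.0000 = -6354.0000
edge 1: (13,3.5)→(14,35)  cross = 13·35 − 14·3.5 = 406.0000; (r_i+r_j)·cross = 27·406.0000 = 10962.0000
edge 2: (14,35)→(5,28.5)  cross = 14·28.5 − 5·35 = 224.0000; (r_i+r_j)·cross = 19·224.0000 = 4256.0000
Σcross = 277.0000 → A = |Σcross|/2 = 138.5000 mm²
Σ(r_i+r_j)·cross = 8864.0000 → first moment M = |Σ|/6 = 1477.3333
R_c = M/A = 1477.3333/138.5000 = 10.6667 mm
θ = 217° = 3.787364 rad
V = θ·R_c·A = 3.787364·10.6667·138.5000 = 5595.200 mm³

Volume = 5595.200 mm³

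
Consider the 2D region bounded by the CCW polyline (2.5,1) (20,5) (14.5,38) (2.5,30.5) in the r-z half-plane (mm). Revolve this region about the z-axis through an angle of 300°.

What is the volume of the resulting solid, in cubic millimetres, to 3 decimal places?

Volume = 25381.014 mm³

Profile (r,z), 4 vertices: (2.5,1) (20,5) (14.5,38) (2.5,30.5)
edge 0: (2.5,1)→(20,5)  cross = 2.5·5 − 20·1 = -7.5000; (r_i+r_j)·cross = 22.5·-7.5000 = -168.7500
edge 1: (20,5)→(14.5,38)  cross = 20·38 − 14.5·5 = 687.5000; (r_i+r_j)·cross = 34.5·687.5000 = 23718.7500
edge 2: (14.5,38)→(2.5,30.5)  cross = 14.5·30.5 − 2.5·38 = 347.2500; (r_i+r_j)·cross = 17·347.2500 = 5903.2500
edge 3: (2.5,30.5)→(2.5,1)  cross = 2.5·1 − 2.5·30.5 = -73.7500; (r_i+r_j)·cross = 5·-73.7500 = -368.7500
Σcross = 953.5000 → A = |Σcross|/2 = 476.7500 mm²
Σ(r_i+r_j)·cross = 29084.5000 → first moment M = |Σ|/6 = 4847.4167
R_c = M/A = 4847.4167/476.7500 = 10.1676 mm
θ = 300° = 5.235988 rad
V = θ·R_c·A = 5.235988·10.1676·476.7500 = 25381.014 mm³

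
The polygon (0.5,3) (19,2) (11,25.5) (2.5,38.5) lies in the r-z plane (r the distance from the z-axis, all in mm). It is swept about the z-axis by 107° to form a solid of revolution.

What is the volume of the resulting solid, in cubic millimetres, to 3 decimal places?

Volume = 5479.368 mm³

Profile (r,z), 4 vertices: (0.5,3) (19,2) (11,25.5) (2.5,38.5)
edge 0: (0.5,3)→(19,2)  cross = 0.5·2 − 19·3 = -56.0000; (r_i+r_j)·cross = 19.5·-56.0000 = -1092.0000
edge 1: (19,2)→(11,25.5)  cross = 19·25.5 − 11·2 = 462.5000; (r_i+r_j)·cross = 30·462.5000 = 13875.0000
edge 2: (11,25.5)→(2.5,38.5)  cross = 11·38.5 − 2.5·25.5 = 359.7500; (r_i+r_j)·cross = 13.5·359.7500 = 4856.6250
edge 3: (2.5,38.5)→(0.5,3)  cross = 2.5·3 − 0.5·38.5 = -11.7500; (r_i+r_j)·cross = 3·-11.7500 = -35.2500
Σcross = 754.5000 → A = |Σcross|/2 = 377.2500 mm²
Σ(r_i+r_j)·cross = 17604.3750 → first moment M = |Σ|/6 = 2934.0625
R_c = M/A = 2934.0625/377.2500 = 7.7775 mm
θ = 107° = 1.867502 rad
V = θ·R_c·A = 1.867502·7.7775·377.2500 = 5479.368 mm³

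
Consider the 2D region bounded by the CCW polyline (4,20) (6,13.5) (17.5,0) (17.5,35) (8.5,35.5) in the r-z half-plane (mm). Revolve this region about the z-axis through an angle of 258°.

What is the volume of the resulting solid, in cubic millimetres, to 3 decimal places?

Profile (r,z), 5 vertices: (4,20) (6,13.5) (17.5,0) (17.5,35) (8.5,35.5)
edge 0: (4,20)→(6,13.5)  cross = 4·13.5 − 6·20 = -66.0000; (r_i+r_j)·cross = 10·-66.0000 = -660.0000
edge 1: (6,13.5)→(17.5,0)  cross = 6·0 − 17.5·13.5 = -236.2500; (r_i+r_j)·cross = 23.5·-236.2500 = -5551.8750
edge 2: (17.5,0)→(17.5,35)  cross = 17.5·35 − 17.5·0 = 612.5000; (r_i+r_j)·cross = 35·612.5000 = 21437.5000
edge 3: (17.5,35)→(8.5,35.5)  cross = 17.5·35.5 − 8.5·35 = 323.7500; (r_i+r_j)·cross = 26·323.7500 = 8417.5000
edge 4: (8.5,35.5)→(4,20)  cross = 8.5·20 − 4·35.5 = 28.0000; (r_i+r_j)·cross = 12.5·28.0000 = 350.0000
Σcross = 662.0000 → A = |Σcross|/2 = 331.0000 mm²
Σ(r_i+r_j)·cross = 23993.1250 → first moment M = |Σ|/6 = 3998.8542
R_c = M/A = 3998.8542/331.0000 = 12.0811 mm
θ = 258° = 4.502949 rad
V = θ·R_c·A = 4.502949·12.0811·331.0000 = 18006.638 mm³

Volume = 18006.638 mm³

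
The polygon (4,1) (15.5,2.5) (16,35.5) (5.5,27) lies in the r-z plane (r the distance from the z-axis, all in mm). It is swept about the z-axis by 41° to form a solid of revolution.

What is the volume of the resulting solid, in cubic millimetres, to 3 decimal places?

Profile (r,z), 4 vertices: (4,1) (15.5,2.5) (16,35.5) (5.5,27)
edge 0: (4,1)→(15.5,2.5)  cross = 4·2.5 − 15.5·1 = -5.5000; (r_i+r_j)·cross = 19.5·-5.5000 = -107.2500
edge 1: (15.5,2.5)→(16,35.5)  cross = 15.5·35.5 − 16·2.5 = 510.2500; (r_i+r_j)·cross = 31.5·510.2500 = 16072.8750
edge 2: (16,35.5)→(5.5,27)  cross = 16·27 − 5.5·35.5 = 236.7500; (r_i+r_j)·cross = 21.5·236.7500 = 5090.1250
edge 3: (5.5,27)→(4,1)  cross = 5.5·1 − 4·27 = -102.5000; (r_i+r_j)·cross = 9.5·-102.5000 = -973.7500
Σcross = 639.0000 → A = |Σcross|/2 = 319.5000 mm²
Σ(r_i+r_j)·cross = 20082.0000 → first moment M = |Σ|/6 = 3347.0000
R_c = M/A = 3347.0000/319.5000 = 10.4757 mm
θ = 41° = 0.715585 rad
V = θ·R_c·A = 0.715585·10.4757·319.5000 = 2395.063 mm³

Volume = 2395.063 mm³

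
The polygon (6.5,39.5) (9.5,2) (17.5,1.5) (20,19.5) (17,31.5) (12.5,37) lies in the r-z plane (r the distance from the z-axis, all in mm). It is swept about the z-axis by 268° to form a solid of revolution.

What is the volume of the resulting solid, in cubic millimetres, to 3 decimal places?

Volume = 21915.369 mm³

Profile (r,z), 6 vertices: (6.5,39.5) (9.5,2) (17.5,1.5) (20,19.5) (17,31.5) (12.5,37)
edge 0: (6.5,39.5)→(9.5,2)  cross = 6.5·2 − 9.5·39.5 = -362.2500; (r_i+r_j)·cross = 16·-362.2500 = -5796.0000
edge 1: (9.5,2)→(17.5,1.5)  cross = 9.5·1.5 − 17.5·2 = -20.7500; (r_i+r_j)·cross = 27·-20.7500 = -560.2500
edge 2: (17.5,1.5)→(20,19.5)  cross = 17.5·19.5 − 20·1.5 = 311.2500; (r_i+r_j)·cross = 37.5·311.2500 = 11671.8750
edge 3: (20,19.5)→(17,31.5)  cross = 20·31.5 − 17·19.5 = 298.5000; (r_i+r_j)·cross = 37·298.5000 = 11044.5000
edge 4: (17,31.5)→(12.5,37)  cross = 17·37 − 12.5·31.5 = 235.2500; (r_i+r_j)·cross = 29.5·235.2500 = 6939.8750
edge 5: (12.5,37)→(6.5,39.5)  cross = 12.5·39.5 − 6.5·37 = 253.2500; (r_i+r_j)·cross = 19·253.2500 = 4811.7500
Σcross = 715.2500 → A = |Σcross|/2 = 357.6250 mm²
Σ(r_i+r_j)·cross = 28111.7500 → first moment M = |Σ|/6 = 4685.2917
R_c = M/A = 4685.2917/357.6250 = 13.1011 mm
θ = 268° = 4.677482 rad
V = θ·R_c·A = 4.677482·13.1011·357.6250 = 21915.369 mm³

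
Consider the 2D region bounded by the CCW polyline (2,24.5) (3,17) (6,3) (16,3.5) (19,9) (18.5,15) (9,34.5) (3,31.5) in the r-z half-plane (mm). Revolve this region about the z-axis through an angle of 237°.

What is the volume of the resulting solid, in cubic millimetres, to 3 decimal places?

Profile (r,z), 8 vertices: (2,24.5) (3,17) (6,3) (16,3.5) (19,9) (18.5,15) (9,34.5) (3,31.5)
edge 0: (2,24.5)→(3,17)  cross = 2·17 − 3·24.5 = -39.5000; (r_i+r_j)·cross = 5·-39.5000 = -197.5000
edge 1: (3,17)→(6,3)  cross = 3·3 − 6·17 = -93.0000; (r_i+r_j)·cross = 9·-93.0000 = -837.0000
edge 2: (6,3)→(16,3.5)  cross = 6·3.5 − 16·3 = -27.0000; (r_i+r_j)·cross = 22·-27.0000 = -594.0000
edge 3: (16,3.5)→(19,9)  cross = 16·9 − 19·3.5 = 77.5000; (r_i+r_j)·cross = 35·77.5000 = 2712.5000
edge 4: (19,9)→(18.5,15)  cross = 19·15 − 18.5·9 = 118.5000; (r_i+r_j)·cross = 37.5·118.5000 = 4443.7500
edge 5: (18.5,15)→(9,34.5)  cross = 18.5·34.5 − 9·15 = 503.2500; (r_i+r_j)·cross = 27.5·503.2500 = 13839.3750
edge 6: (9,34.5)→(3,31.5)  cross = 9·31.5 − 3·34.5 = 180.0000; (r_i+r_j)·cross = 12·180.0000 = 2160.0000
edge 7: (3,31.5)→(2,24.5)  cross = 3·24.5 − 2·31.5 = 10.5000; (r_i+r_j)·cross = 5·10.5000 = 52.5000
Σcross = 730.2500 → A = |Σcross|/2 = 365.1250 mm²
Σ(r_i+r_j)·cross = 21579.6250 → first moment M = |Σ|/6 = 3596.6042
R_c = M/A = 3596.6042/365.1250 = 9.8503 mm
θ = 237° = 4.136430 rad
V = θ·R_c·A = 4.136430·9.8503·365.1250 = 14877.103 mm³

Volume = 14877.103 mm³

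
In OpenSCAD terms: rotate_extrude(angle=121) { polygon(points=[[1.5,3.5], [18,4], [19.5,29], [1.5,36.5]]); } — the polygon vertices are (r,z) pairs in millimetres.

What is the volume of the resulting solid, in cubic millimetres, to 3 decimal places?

Profile (r,z), 4 vertices: (1.5,3.5) (18,4) (19.5,29) (1.5,36.5)
edge 0: (1.5,3.5)→(18,4)  cross = 1.5·4 − 18·3.5 = -57.0000; (r_i+r_j)·cross = 19.5·-57.0000 = -1111.5000
edge 1: (18,4)→(19.5,29)  cross = 18·29 − 19.5·4 = 444.0000; (r_i+r_j)·cross = 37.5·444.0000 = 16650.0000
edge 2: (19.5,29)→(1.5,36.5)  cross = 19.5·36.5 − 1.5·29 = 668.2500; (r_i+r_j)·cross = 21·668.2500 = 14033.2500
edge 3: (1.5,36.5)→(1.5,3.5)  cross = 1.5·3.5 − 1.5·36.5 = -49.5000; (r_i+r_j)·cross = 3·-49.5000 = -148.5000
Σcross = 1005.7500 → A = |Σcross|/2 = 502.8750 mm²
Σ(r_i+r_j)·cross = 29423.2500 → first moment M = |Σ|/6 = 4903.8750
R_c = M/A = 4903.8750/502.8750 = 9.7517 mm
θ = 121° = 2.111848 rad
V = θ·R_c·A = 2.111848·9.7517·502.8750 = 10356.241 mm³

Volume = 10356.241 mm³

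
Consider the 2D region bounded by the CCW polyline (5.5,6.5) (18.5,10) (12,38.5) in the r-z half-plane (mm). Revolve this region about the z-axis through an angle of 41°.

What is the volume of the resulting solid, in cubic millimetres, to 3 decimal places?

Volume = 1688.423 mm³

Profile (r,z), 3 vertices: (5.5,6.5) (18.5,10) (12,38.5)
edge 0: (5.5,6.5)→(18.5,10)  cross = 5.5·10 − 18.5·6.5 = -65.2500; (r_i+r_j)·cross = 24·-65.2500 = -1566.0000
edge 1: (18.5,10)→(12,38.5)  cross = 18.5·38.5 − 12·10 = 592.2500; (r_i+r_j)·cross = 30.5·592.2500 = 18063.6250
edge 2: (12,38.5)→(5.5,6.5)  cross = 12·6.5 − 5.5·38.5 = -133.7500; (r_i+r_j)·cross = 17.5·-133.7500 = -2340.6250
Σcross = 393.2500 → A = |Σcross|/2 = 196.6250 mm²
Σ(r_i+r_j)·cross = 14157.0000 → first moment M = |Σ|/6 = 2359.5000
R_c = M/A = 2359.5000/196.6250 = 12.0000 mm
θ = 41° = 0.715585 rad
V = θ·R_c·A = 0.715585·12.0000·196.6250 = 1688.423 mm³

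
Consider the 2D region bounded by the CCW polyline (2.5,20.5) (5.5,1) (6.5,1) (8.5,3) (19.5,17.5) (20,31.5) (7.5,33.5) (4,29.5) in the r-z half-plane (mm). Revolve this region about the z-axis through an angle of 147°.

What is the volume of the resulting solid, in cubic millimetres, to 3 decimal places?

Volume = 10784.643 mm³

Profile (r,z), 8 vertices: (2.5,20.5) (5.5,1) (6.5,1) (8.5,3) (19.5,17.5) (20,31.5) (7.5,33.5) (4,29.5)
edge 0: (2.5,20.5)→(5.5,1)  cross = 2.5·1 − 5.5·20.5 = -110.2500; (r_i+r_j)·cross = 8·-110.2500 = -882.0000
edge 1: (5.5,1)→(6.5,1)  cross = 5.5·1 − 6.5·1 = -1.0000; (r_i+r_j)·cross = 12·-1.0000 = -12.0000
edge 2: (6.5,1)→(8.5,3)  cross = 6.5·3 − 8.5·1 = 11.0000; (r_i+r_j)·cross = 15·11.0000 = 165.0000
edge 3: (8.5,3)→(19.5,17.5)  cross = 8.5·17.5 − 19.5·3 = 90.2500; (r_i+r_j)·cross = 28·90.2500 = 2527.0000
edge 4: (19.5,17.5)→(20,31.5)  cross = 19.5·31.5 − 20·17.5 = 264.2500; (r_i+r_j)·cross = 39.5·264.2500 = 10437.8750
edge 5: (20,31.5)→(7.5,33.5)  cross = 20·33.5 − 7.5·31.5 = 433.7500; (r_i+r_j)·cross = 27.5·433.7500 = 11928.1250
edge 6: (7.5,33.5)→(4,29.5)  cross = 7.5·29.5 − 4·33.5 = 87.2500; (r_i+r_j)·cross = 11.5·87.2500 = 1003.3750
edge 7: (4,29.5)→(2.5,20.5)  cross = 4·20.5 − 2.5·29.5 = 8.2500; (r_i+r_j)·cross = 6.5·8.2500 = 53.6250
Σcross = 783.5000 → A = |Σcross|/2 = 391.7500 mm²
Σ(r_i+r_j)·cross = 25221.0000 → first moment M = |Σ|/6 = 4203.5000
R_c = M/A = 4203.5000/391.7500 = 10.7301 mm
θ = 147° = 2.565634 rad
V = θ·R_c·A = 2.565634·10.7301·391.7500 = 10784.643 mm³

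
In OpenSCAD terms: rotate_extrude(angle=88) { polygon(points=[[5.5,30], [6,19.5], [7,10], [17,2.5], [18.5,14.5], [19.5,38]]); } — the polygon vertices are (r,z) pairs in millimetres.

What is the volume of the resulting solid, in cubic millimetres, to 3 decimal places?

Volume = 6908.240 mm³

Profile (r,z), 6 vertices: (5.5,30) (6,19.5) (7,10) (17,2.5) (18.5,14.5) (19.5,38)
edge 0: (5.5,30)→(6,19.5)  cross = 5.5·19.5 − 6·30 = -72.7500; (r_i+r_j)·cross = 11.5·-72.7500 = -836.6250
edge 1: (6,19.5)→(7,10)  cross = 6·10 − 7·19.5 = -76.5000; (r_i+r_j)·cross = 13·-76.5000 = -994.5000
edge 2: (7,10)→(17,2.5)  cross = 7·2.5 − 17·10 = -152.5000; (r_i+r_j)·cross = 24·-152.5000 = -3660.0000
edge 3: (17,2.5)→(18.5,14.5)  cross = 17·14.5 − 18.5·2.5 = 200.2500; (r_i+r_j)·cross = 35.5·200.2500 = 7108.8750
edge 4: (18.5,14.5)→(19.5,38)  cross = 18.5·38 − 19.5·14.5 = 420.2500; (r_i+r_j)·cross = 38·420.2500 = 15969.5000
edge 5: (19.5,38)→(5.5,30)  cross = 19.5·30 − 5.5·38 = 376.0000; (r_i+r_j)·cross = 25·376.0000 = 9400.0000
Σcross = 694.7500 → A = |Σcross|/2 = 347.3750 mm²
Σ(r_i+r_j)·cross = 26987.2500 → first moment M = |Σ|/6 = 4497.8750
R_c = M/A = 4497.8750/347.3750 = 12.9482 mm
θ = 88° = 1.535890 rad
V = θ·R_c·A = 1.535890·12.9482·347.3750 = 6908.240 mm³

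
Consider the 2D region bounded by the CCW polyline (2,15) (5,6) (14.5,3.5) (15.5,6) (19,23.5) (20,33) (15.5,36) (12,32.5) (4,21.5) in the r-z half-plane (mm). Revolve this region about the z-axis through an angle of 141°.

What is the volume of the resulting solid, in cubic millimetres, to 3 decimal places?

Volume = 10445.658 mm³

Profile (r,z), 9 vertices: (2,15) (5,6) (14.5,3.5) (15.5,6) (19,23.5) (20,33) (15.5,36) (12,32.5) (4,21.5)
edge 0: (2,15)→(5,6)  cross = 2·6 − 5·15 = -63.0000; (r_i+r_j)·cross = 7·-63.0000 = -441.0000
edge 1: (5,6)→(14.5,3.5)  cross = 5·3.5 − 14.5·6 = -69.5000; (r_i+r_j)·cross = 19.5·-69.5000 = -1355.2500
edge 2: (14.5,3.5)→(15.5,6)  cross = 14.5·6 − 15.5·3.5 = 32.7500; (r_i+r_j)·cross = 30·32.7500 = 982.5000
edge 3: (15.5,6)→(19,23.5)  cross = 15.5·23.5 − 19·6 = 250.2500; (r_i+r_j)·cross = 34.5·250.2500 = 8633.6250
edge 4: (19,23.5)→(20,33)  cross = 19·33 − 20·23.5 = 157.0000; (r_i+r_j)·cross = 39·157.0000 = 6123.0000
edge 5: (20,33)→(15.5,36)  cross = 20·36 − 15.5·33 = 208.5000; (r_i+r_j)·cross = 35.5·208.5000 = 7401.7500
edge 6: (15.5,36)→(12,32.5)  cross = 15.5·32.5 − 12·36 = 71.7500; (r_i+r_j)·cross = 27.5·71.7500 = 1973.1250
edge 7: (12,32.5)→(4,21.5)  cross = 12·21.5 − 4·32.5 = 128.0000; (r_i+r_j)·cross = 16·128.0000 = 2048.0000
edge 8: (4,21.5)→(2,15)  cross = 4·15 − 2·21.5 = 17.0000; (r_i+r_j)·cross = 6·17.0000 = 102.0000
Σcross = 732.7500 → A = |Σcross|/2 = 366.3750 mm²
Σ(r_i+r_j)·cross = 25467.7500 → first moment M = |Σ|/6 = 4244.6250
R_c = M/A = 4244.6250/366.3750 = 11.5855 mm
θ = 141° = 2.460914 rad
V = θ·R_c·A = 2.460914·11.5855·366.3750 = 10445.658 mm³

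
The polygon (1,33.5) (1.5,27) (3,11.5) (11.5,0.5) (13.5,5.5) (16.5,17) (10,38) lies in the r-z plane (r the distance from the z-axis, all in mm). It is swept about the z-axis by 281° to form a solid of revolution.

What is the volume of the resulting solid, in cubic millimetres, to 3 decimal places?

Volume = 15294.805 mm³

Profile (r,z), 7 vertices: (1,33.5) (1.5,27) (3,11.5) (11.5,0.5) (13.5,5.5) (16.5,17) (10,38)
edge 0: (1,33.5)→(1.5,27)  cross = 1·27 − 1.5·33.5 = -23.2500; (r_i+r_j)·cross = 2.5·-23.2500 = -58.1250
edge 1: (1.5,27)→(3,11.5)  cross = 1.5·11.5 − 3·27 = -63.7500; (r_i+r_j)·cross = 4.5·-63.7500 = -286.8750
edge 2: (3,11.5)→(11.5,0.5)  cross = 3·0.5 − 11.5·11.5 = -130.7500; (r_i+r_j)·cross = 14.5·-130.7500 = -1895.8750
edge 3: (11.5,0.5)→(13.5,5.5)  cross = 11.5·5.5 − 13.5·0.5 = 56.5000; (r_i+r_j)·cross = 25·56.5000 = 1412.5000
edge 4: (13.5,5.5)→(16.5,17)  cross = 13.5·17 − 16.5·5.5 = 138.7500; (r_i+r_j)·cross = 30·138.7500 = 4162.5000
edge 5: (16.5,17)→(10,38)  cross = 16.5·38 − 10·17 = 457.0000; (r_i+r_j)·cross = 26.5·457.0000 = 12110.5000
edge 6: (10,38)→(1,33.5)  cross = 10·33.5 − 1·38 = 297.0000; (r_i+r_j)·cross = 11·297.0000 = 3267.0000
Σcross = 731.5000 → A = |Σcross|/2 = 365.7500 mm²
Σ(r_i+r_j)·cross = 18711.6250 → first moment M = |Σ|/6 = 3118.6042
R_c = M/A = 3118.6042/365.7500 = 8.5266 mm
θ = 281° = 4.904375 rad
V = θ·R_c·A = 4.904375·8.5266·365.7500 = 15294.805 mm³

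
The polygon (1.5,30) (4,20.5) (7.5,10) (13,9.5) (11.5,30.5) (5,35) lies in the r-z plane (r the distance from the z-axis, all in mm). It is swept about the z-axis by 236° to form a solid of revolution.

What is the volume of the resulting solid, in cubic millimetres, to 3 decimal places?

Volume = 6036.361 mm³

Profile (r,z), 6 vertices: (1.5,30) (4,20.5) (7.5,10) (13,9.5) (11.5,30.5) (5,35)
edge 0: (1.5,30)→(4,20.5)  cross = 1.5·20.5 − 4·30 = -89.2500; (r_i+r_j)·cross = 5.5·-89.2500 = -490.8750
edge 1: (4,20.5)→(7.5,10)  cross = 4·10 − 7.5·20.5 = -113.7500; (r_i+r_j)·cross = 11.5·-113.7500 = -1308.1250
edge 2: (7.5,10)→(13,9.5)  cross = 7.5·9.5 − 13·10 = -58.7500; (r_i+r_j)·cross = 20.5·-58.7500 = -1204.3750
edge 3: (13,9.5)→(11.5,30.5)  cross = 13·30.5 − 11.5·9.5 = 287.2500; (r_i+r_j)·cross = 24.5·287.2500 = 7037.6250
edge 4: (11.5,30.5)→(5,35)  cross = 11.5·35 − 5·30.5 = 250.0000; (r_i+r_j)·cross = 16.5·250.0000 = 4125.0000
edge 5: (5,35)→(1.5,30)  cross = 5·30 − 1.5·35 = 97.5000; (r_i+r_j)·cross = 6.5·97.5000 = 633.7500
Σcross = 373.0000 → A = |Σcross|/2 = 186.5000 mm²
Σ(r_i+r_j)·cross = 8793.0000 → first moment M = |Σ|/6 = 1465.5000
R_c = M/A = 1465.5000/186.5000 = 7.8579 mm
θ = 236° = 4.118977 rad
V = θ·R_c·A = 4.118977·7.8579·186.5000 = 6036.361 mm³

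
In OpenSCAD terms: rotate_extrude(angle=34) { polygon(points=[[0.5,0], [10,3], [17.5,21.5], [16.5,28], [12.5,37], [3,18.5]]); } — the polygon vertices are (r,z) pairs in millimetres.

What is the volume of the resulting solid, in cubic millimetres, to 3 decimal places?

Profile (r,z), 6 vertices: (0.5,0) (10,3) (17.5,21.5) (16.5,28) (12.5,37) (3,18.5)
edge 0: (0.5,0)→(10,3)  cross = 0.5·3 − 10·0 = 1.5000; (r_i+r_j)·cross = 10.5·1.5000 = 15.7500
edge 1: (10,3)→(17.5,21.5)  cross = 10·21.5 − 17.5·3 = 162.5000; (r_i+r_j)·cross = 27.5·162.5000 = 4468.7500
edge 2: (17.5,21.5)→(16.5,28)  cross = 17.5·28 − 16.5·21.5 = 135.2500; (r_i+r_j)·cross = 34·135.2500 = 4598.5000
edge 3: (16.5,28)→(12.5,37)  cross = 16.5·37 − 12.5·28 = 260.5000; (r_i+r_j)·cross = 29·260.5000 = 7554.5000
edge 4: (12.5,37)→(3,18.5)  cross = 12.5·18.5 − 3·37 = 120.2500; (r_i+r_j)·cross = 15.5·120.2500 = 1863.8750
edge 5: (3,18.5)→(0.5,0)  cross = 3·0 − 0.5·18.5 = -9.2500; (r_i+r_j)·cross = 3.5·-9.2500 = -32.3750
Σcross = 670.7500 → A = |Σcross|/2 = 335.3750 mm²
Σ(r_i+r_j)·cross = 18469.0000 → first moment M = |Σ|/6 = 3078.1667
R_c = M/A = 3078.1667/335.3750 = 9.1783 mm
θ = 34° = 0.593412 rad
V = θ·R_c·A = 0.593412·9.1783·335.3750 = 1826.621 mm³

Volume = 1826.621 mm³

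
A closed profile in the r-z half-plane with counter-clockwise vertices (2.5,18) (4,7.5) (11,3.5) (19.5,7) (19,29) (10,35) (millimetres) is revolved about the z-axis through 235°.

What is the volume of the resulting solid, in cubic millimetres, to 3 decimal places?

Profile (r,z), 6 vertices: (2.5,18) (4,7.5) (11,3.5) (19.5,7) (19,29) (10,35)
edge 0: (2.5,18)→(4,7.5)  cross = 2.5·7.5 − 4·18 = -53.2500; (r_i+r_j)·cross = 6.5·-53.2500 = -346.1250
edge 1: (4,7.5)→(11,3.5)  cross = 4·3.5 − 11·7.5 = -68.5000; (r_i+r_j)·cross = 15·-68.5000 = -1027.5000
edge 2: (11,3.5)→(19.5,7)  cross = 11·7 − 19.5·3.5 = 8.7500; (r_i+r_j)·cross = 30.5·8.7500 = 266.8750
edge 3: (19.5,7)→(19,29)  cross = 19.5·29 − 19·7 = 432.5000; (r_i+r_j)·cross = 38.5·432.5000 = 16651.2500
edge 4: (19,29)→(10,35)  cross = 19·35 − 10·29 = 375.0000; (r_i+r_j)·cross = 29·375.0000 = 10875.0000
edge 5: (10,35)→(2.5,18)  cross = 10·18 − 2.5·35 = 92.5000; (r_i+r_j)·cross = 12.5·92.5000 = 1156.2500
Σcross = 787.0000 → A = |Σcross|/2 = 393.5000 mm²
Σ(r_i+r_j)·cross = 27575.7500 → first moment M = |Σ|/6 = 4595.9583
R_c = M/A = 4595.9583/393.5000 = 11.6797 mm
θ = 235° = 4.101524 rad
V = θ·R_c·A = 4.101524·11.6797·393.5000 = 18850.432 mm³

Volume = 18850.432 mm³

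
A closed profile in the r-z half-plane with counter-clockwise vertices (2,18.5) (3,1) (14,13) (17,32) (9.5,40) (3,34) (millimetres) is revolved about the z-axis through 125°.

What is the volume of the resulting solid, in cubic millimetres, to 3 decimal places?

Volume = 7138.942 mm³

Profile (r,z), 6 vertices: (2,18.5) (3,1) (14,13) (17,32) (9.5,40) (3,34)
edge 0: (2,18.5)→(3,1)  cross = 2·1 − 3·18.5 = -53.5000; (r_i+r_j)·cross = 5·-53.5000 = -267.5000
edge 1: (3,1)→(14,13)  cross = 3·13 − 14·1 = 25.0000; (r_i+r_j)·cross = 17·25.0000 = 425.0000
edge 2: (14,13)→(17,32)  cross = 14·32 − 17·13 = 227.0000; (r_i+r_j)·cross = 31·227.0000 = 7037.0000
edge 3: (17,32)→(9.5,40)  cross = 17·40 − 9.5·32 = 376.0000; (r_i+r_j)·cross = 26.5·376.0000 = 9964.0000
edge 4: (9.5,40)→(3,34)  cross = 9.5·34 − 3·40 = 203.0000; (r_i+r_j)·cross = 12.5·203.0000 = 2537.5000
edge 5: (3,34)→(2,18.5)  cross = 3·18.5 − 2·34 = -12.5000; (r_i+r_j)·cross = 5·-12.5000 = -62.5000
Σcross = 765.0000 → A = |Σcross|/2 = 382.5000 mm²
Σ(r_i+r_j)·cross = 19633.5000 → first moment M = |Σ|/6 = 3272.2500
R_c = M/A = 3272.2500/382.5000 = 8.5549 mm
θ = 125° = 2.181662 rad
V = θ·R_c·A = 2.181662·8.5549·382.5000 = 7138.942 mm³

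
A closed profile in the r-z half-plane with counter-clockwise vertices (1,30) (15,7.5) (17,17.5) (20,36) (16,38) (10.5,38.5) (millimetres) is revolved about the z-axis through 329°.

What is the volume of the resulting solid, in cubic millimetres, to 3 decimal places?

Profile (r,z), 6 vertices: (1,30) (15,7.5) (17,17.5) (20,36) (16,38) (10.5,38.5)
edge 0: (1,30)→(15,7.5)  cross = 1·7.5 − 15·30 = -442.5000; (r_i+r_j)·cross = 16·-442.5000 = -7080.0000
edge 1: (15,7.5)→(17,17.5)  cross = 15·17.5 − 17·7.5 = 135.0000; (r_i+r_j)·cross = 32·135.0000 = 4320.0000
edge 2: (17,17.5)→(20,36)  cross = 17·36 − 20·17.5 = 262.0000; (r_i+r_j)·cross = 37·262.0000 = 9694.0000
edge 3: (20,36)→(16,38)  cross = 20·38 − 16·36 = 184.0000; (r_i+r_j)·cross = 36·184.0000 = 6624.0000
edge 4: (16,38)→(10.5,38.5)  cross = 16·38.5 − 10.5·38 = 217.0000; (r_i+r_j)·cross = 26.5·217.0000 = 5750.5000
edge 5: (10.5,38.5)→(1,30)  cross = 10.5·30 − 1·38.5 = 276.5000; (r_i+r_j)·cross = 11.5·276.5000 = 3179.7500
Σcross = 632.0000 → A = |Σcross|/2 = 316.0000 mm²
Σ(r_i+r_j)·cross = 22488.2500 → first moment M = |Σ|/6 = 3748.0417
R_c = M/A = 3748.0417/316.0000 = 11.8609 mm
θ = 329° = 5.742133 rad
V = θ·R_c·A = 5.742133·11.8609·316.0000 = 21521.755 mm³

Volume = 21521.755 mm³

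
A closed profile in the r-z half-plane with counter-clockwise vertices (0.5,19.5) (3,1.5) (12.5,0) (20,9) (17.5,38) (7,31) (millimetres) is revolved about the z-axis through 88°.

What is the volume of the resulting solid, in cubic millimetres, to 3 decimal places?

Volume = 8559.770 mm³

Profile (r,z), 6 vertices: (0.5,19.5) (3,1.5) (12.5,0) (20,9) (17.5,38) (7,31)
edge 0: (0.5,19.5)→(3,1.5)  cross = 0.5·1.5 − 3·19.5 = -57.7500; (r_i+r_j)·cross = 3.5·-57.7500 = -202.1250
edge 1: (3,1.5)→(12.5,0)  cross = 3·0 − 12.5·1.5 = -18.7500; (r_i+r_j)·cross = 15.5·-18.7500 = -290.6250
edge 2: (12.5,0)→(20,9)  cross = 12.5·9 − 20·0 = 112.5000; (r_i+r_j)·cross = 32.5·112.5000 = 3656.2500
edge 3: (20,9)→(17.5,38)  cross = 20·38 − 17.5·9 = 602.5000; (r_i+r_j)·cross = 37.5·602.5000 = 22593.7500
edge 4: (17.5,38)→(7,31)  cross = 17.5·31 − 7·38 = 276.5000; (r_i+r_j)·cross = 24.5·276.5000 = 6774.2500
edge 5: (7,31)→(0.5,19.5)  cross = 7·19.5 − 0.5·31 = 121.0000; (r_i+r_j)·cross = 7.5·121.0000 = 907.5000
Σcross = 1036.0000 → A = |Σcross|/2 = 518.0000 mm²
Σ(r_i+r_j)·cross = 33439.0000 → first moment M = |Σ|/6 = 5573.1667
R_c = M/A = 5573.1667/518.0000 = 10.7590 mm
θ = 88° = 1.535890 rad
V = θ·R_c·A = 1.535890·10.7590·518.0000 = 8559.770 mm³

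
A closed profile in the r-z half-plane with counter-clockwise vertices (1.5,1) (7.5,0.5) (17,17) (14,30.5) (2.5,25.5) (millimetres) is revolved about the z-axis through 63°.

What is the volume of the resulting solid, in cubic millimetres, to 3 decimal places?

Profile (r,z), 5 vertices: (1.5,1) (7.5,0.5) (17,17) (14,30.5) (2.5,25.5)
edge 0: (1.5,1)→(7.5,0.5)  cross = 1.5·0.5 − 7.5·1 = -6.7500; (r_i+r_j)·cross = 9·-6.7500 = -60.7500
edge 1: (7.5,0.5)→(17,17)  cross = 7.5·17 − 17·0.5 = 119.0000; (r_i+r_j)·cross = 24.5·119.0000 = 2915.5000
edge 2: (17,17)→(14,30.5)  cross = 17·30.5 − 14·17 = 280.5000; (r_i+r_j)·cross = 31·280.5000 = 8695.5000
edge 3: (14,30.5)→(2.5,25.5)  cross = 14·25.5 − 2.5·30.5 = 280.7500; (r_i+r_j)·cross = 16.5·280.7500 = 4632.3750
edge 4: (2.5,25.5)→(1.5,1)  cross = 2.5·1 − 1.5·25.5 = -35.7500; (r_i+r_j)·cross = 4·-35.7500 = -143.0000
Σcross = 637.7500 → A = |Σcross|/2 = 318.8750 mm²
Σ(r_i+r_j)·cross = 16039.6250 → first moment M = |Σ|/6 = 2673.2708
R_c = M/A = 2673.2708/318.8750 = 8.3834 mm
θ = 63° = 1.099557 rad
V = θ·R_c·A = 1.099557·8.3834·318.8750 = 2939.415 mm³

Volume = 2939.415 mm³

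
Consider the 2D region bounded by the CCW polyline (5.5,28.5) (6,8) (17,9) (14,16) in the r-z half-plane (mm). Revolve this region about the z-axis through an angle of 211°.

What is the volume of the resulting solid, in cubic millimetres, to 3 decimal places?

Profile (r,z), 4 vertices: (5.5,28.5) (6,8) (17,9) (14,16)
edge 0: (5.5,28.5)→(6,8)  cross = 5.5·8 − 6·28.5 = -127.0000; (r_i+r_j)·cross = 11.5·-127.0000 = -1460.5000
edge 1: (6,8)→(17,9)  cross = 6·9 − 17·8 = -82.0000; (r_i+r_j)·cross = 23·-82.0000 = -1886.0000
edge 2: (17,9)→(14,16)  cross = 17·16 − 14·9 = 146.0000; (r_i+r_j)·cross = 31·146.0000 = 4526.0000
edge 3: (14,16)→(5.5,28.5)  cross = 14·28.5 − 5.5·16 = 311.0000; (r_i+r_j)·cross = 19.5·311.0000 = 6064.5000
Σcross = 248.0000 → A = |Σcross|/2 = 124.0000 mm²
Σ(r_i+r_j)·cross = 7244.0000 → first moment M = |Σ|/6 = 1207.3333
R_c = M/A = 1207.3333/124.0000 = 9.7366 mm
θ = 211° = 3.682645 rad
V = θ·R_c·A = 3.682645·9.7366·124.0000 = 4446.180 mm³

Volume = 4446.180 mm³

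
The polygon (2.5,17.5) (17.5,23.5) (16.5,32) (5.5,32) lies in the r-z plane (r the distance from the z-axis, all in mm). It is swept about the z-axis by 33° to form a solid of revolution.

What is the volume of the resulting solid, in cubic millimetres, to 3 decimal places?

Volume = 842.867 mm³

Profile (r,z), 4 vertices: (2.5,17.5) (17.5,23.5) (16.5,32) (5.5,32)
edge 0: (2.5,17.5)→(17.5,23.5)  cross = 2.5·23.5 − 17.5·17.5 = -247.5000; (r_i+r_j)·cross = 20·-247.5000 = -4950.0000
edge 1: (17.5,23.5)→(16.5,32)  cross = 17.5·32 − 16.5·23.5 = 172.2500; (r_i+r_j)·cross = 34·172.2500 = 5856.5000
edge 2: (16.5,32)→(5.5,32)  cross = 16.5·32 − 5.5·32 = 352.0000; (r_i+r_j)·cross = 22·352.0000 = 7744.0000
edge 3: (5.5,32)→(2.5,17.5)  cross = 5.5·17.5 − 2.5·32 = 16.2500; (r_i+r_j)·cross = 8·16.2500 = 130.0000
Σcross = 293.0000 → A = |Σcross|/2 = 146.5000 mm²
Σ(r_i+r_j)·cross = 8780.5000 → first moment M = |Σ|/6 = 1463.4167
R_c = M/A = 1463.4167/146.5000 = 9.9892 mm
θ = 33° = 0.575959 rad
V = θ·R_c·A = 0.575959·9.9892·146.5000 = 842.867 mm³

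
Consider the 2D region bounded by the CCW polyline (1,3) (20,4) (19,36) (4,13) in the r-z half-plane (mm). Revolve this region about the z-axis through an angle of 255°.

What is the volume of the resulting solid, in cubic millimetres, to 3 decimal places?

Volume = 19511.385 mm³

Profile (r,z), 4 vertices: (1,3) (20,4) (19,36) (4,13)
edge 0: (1,3)→(20,4)  cross = 1·4 − 20·3 = -56.0000; (r_i+r_j)·cross = 21·-56.0000 = -1176.0000
edge 1: (20,4)→(19,36)  cross = 20·36 − 19·4 = 644.0000; (r_i+r_j)·cross = 39·644.0000 = 25116.0000
edge 2: (19,36)→(4,13)  cross = 19·13 − 4·36 = 103.0000; (r_i+r_j)·cross = 23·103.0000 = 2369.0000
edge 3: (4,13)→(1,3)  cross = 4·3 − 1·13 = -1.0000; (r_i+r_j)·cross = 5·-1.0000 = -5.0000
Σcross = 690.0000 → A = |Σcross|/2 = 345.0000 mm²
Σ(r_i+r_j)·cross = 26304.0000 → first moment M = |Σ|/6 = 4384.0000
R_c = M/A = 4384.0000/345.0000 = 12.7072 mm
θ = 255° = 4.450590 rad
V = θ·R_c·A = 4.450590·12.7072·345.0000 = 19511.385 mm³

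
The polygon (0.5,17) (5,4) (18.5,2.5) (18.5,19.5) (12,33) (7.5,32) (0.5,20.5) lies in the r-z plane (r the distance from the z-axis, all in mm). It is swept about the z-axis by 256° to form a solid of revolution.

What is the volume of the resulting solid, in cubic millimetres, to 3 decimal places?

Profile (r,z), 7 vertices: (0.5,17) (5,4) (18.5,2.5) (18.5,19.5) (12,33) (7.5,32) (0.5,20.5)
edge 0: (0.5,17)→(5,4)  cross = 0.5·4 − 5·17 = -83.0000; (r_i+r_j)·cross = 5.5·-83.0000 = -456.5000
edge 1: (5,4)→(18.5,2.5)  cross = 5·2.5 − 18.5·4 = -61.5000; (r_i+r_j)·cross = 23.5·-61.5000 = -1445.2500
edge 2: (18.5,2.5)→(18.5,19.5)  cross = 18.5·19.5 − 18.5·2.5 = 314.5000; (r_i+r_j)·cross = 37·314.5000 = 11636.5000
edge 3: (18.5,19.5)→(12,33)  cross = 18.5·33 − 12·19.5 = 376.5000; (r_i+r_j)·cross = 30.5·376.5000 = 11483.2500
edge 4: (12,33)→(7.5,32)  cross = 12·32 − 7.5·33 = 136.5000; (r_i+r_j)·cross = 19.5·136.5000 = 2661.7500
edge 5: (7.5,32)→(0.5,20.5)  cross = 7.5·20.5 − 0.5·32 = 137.7500; (r_i+r_j)·cross = 8·137.7500 = 1102.0000
edge 6: (0.5,20.5)→(0.5,17)  cross = 0.5·17 − 0.5·20.5 = -1.7500; (r_i+r_j)·cross = 1·-1.7500 = -1.7500
Σcross = 819.0000 → A = |Σcross|/2 = 409.5000 mm²
Σ(r_i+r_j)·cross = 24980.0000 → first moment M = |Σ|/6 = 4163.3333
R_c = M/A = 4163.3333/409.5000 = 10.1669 mm
θ = 256° = 4.468043 rad
V = θ·R_c·A = 4.468043·10.1669·409.5000 = 18601.952 mm³

Volume = 18601.952 mm³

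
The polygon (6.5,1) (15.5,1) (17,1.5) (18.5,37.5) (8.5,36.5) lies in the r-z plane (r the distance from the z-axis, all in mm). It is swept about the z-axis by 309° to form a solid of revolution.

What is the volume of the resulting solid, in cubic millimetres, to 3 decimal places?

Volume = 25028.776 mm³

Profile (r,z), 5 vertices: (6.5,1) (15.5,1) (17,1.5) (18.5,37.5) (8.5,36.5)
edge 0: (6.5,1)→(15.5,1)  cross = 6.5·1 − 15.5·1 = -9.0000; (r_i+r_j)·cross = 22·-9.0000 = -198.0000
edge 1: (15.5,1)→(17,1.5)  cross = 15.5·1.5 − 17·1 = 6.2500; (r_i+r_j)·cross = 32.5·6.2500 = 203.1250
edge 2: (17,1.5)→(18.5,37.5)  cross = 17·37.5 − 18.5·1.5 = 609.7500; (r_i+r_j)·cross = 35.5·609.7500 = 21646.1250
edge 3: (18.5,37.5)→(8.5,36.5)  cross = 18.5·36.5 − 8.5·37.5 = 356.5000; (r_i+r_j)·cross = 27·356.5000 = 9625.5000
edge 4: (8.5,36.5)→(6.5,1)  cross = 8.5·1 − 6.5·36.5 = -228.7500; (r_i+r_j)·cross = 15·-228.7500 = -3431.2500
Σcross = 734.7500 → A = |Σcross|/2 = 367.3750 mm²
Σ(r_i+r_j)·cross = 27845.5000 → first moment M = |Σ|/6 = 4640.9167
R_c = M/A = 4640.9167/367.3750 = 12.6326 mm
θ = 309° = 5.393067 rad
V = θ·R_c·A = 5.393067·12.6326·367.3750 = 25028.776 mm³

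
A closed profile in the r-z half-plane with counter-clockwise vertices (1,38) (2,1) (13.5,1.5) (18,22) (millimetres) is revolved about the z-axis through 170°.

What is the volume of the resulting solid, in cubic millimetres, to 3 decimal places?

Profile (r,z), 4 vertices: (1,38) (2,1) (13.5,1.5) (18,22)
edge 0: (1,38)→(2,1)  cross = 1·1 − 2·38 = -75.0000; (r_i+r_j)·cross = 3·-75.0000 = -225.0000
edge 1: (2,1)→(13.5,1.5)  cross = 2·1.5 − 13.5·1 = -10.5000; (r_i+r_j)·cross = 15.5·-10.5000 = -162.7500
edge 2: (13.5,1.5)→(18,22)  cross = 13.5·22 − 18·1.5 = 270.0000; (r_i+r_j)·cross = 31.5·270.0000 = 8505.0000
edge 3: (18,22)→(1,38)  cross = 18·38 − 1·22 = 662.0000; (r_i+r_j)·cross = 19·662.0000 = 12578.0000
Σcross = 846.5000 → A = |Σcross|/2 = 423.2500 mm²
Σ(r_i+r_j)·cross = 20695.2500 → first moment M = |Σ|/6 = 3449.2083
R_c = M/A = 3449.2083/423.2500 = 8.1493 mm
θ = 170° = 2.967060 rad
V = θ·R_c·A = 2.967060·8.1493·423.2500 = 10234.007 mm³

Volume = 10234.007 mm³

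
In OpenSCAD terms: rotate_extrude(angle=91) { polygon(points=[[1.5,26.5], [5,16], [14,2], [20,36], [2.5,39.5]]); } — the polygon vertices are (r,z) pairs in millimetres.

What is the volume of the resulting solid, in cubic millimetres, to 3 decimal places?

Volume = 7089.615 mm³

Profile (r,z), 5 vertices: (1.5,26.5) (5,16) (14,2) (20,36) (2.5,39.5)
edge 0: (1.5,26.5)→(5,16)  cross = 1.5·16 − 5·26.5 = -108.5000; (r_i+r_j)·cross = 6.5·-108.5000 = -705.2500
edge 1: (5,16)→(14,2)  cross = 5·2 − 14·16 = -214.0000; (r_i+r_j)·cross = 19·-214.0000 = -4066.0000
edge 2: (14,2)→(20,36)  cross = 14·36 − 20·2 = 464.0000; (r_i+r_j)·cross = 34·464.0000 = 15776.0000
edge 3: (20,36)→(2.5,39.5)  cross = 20·39.5 − 2.5·36 = 700.0000; (r_i+r_j)·cross = 22.5·700.0000 = 15750.0000
edge 4: (2.5,39.5)→(1.5,26.5)  cross = 2.5·26.5 − 1.5·39.5 = 7.0000; (r_i+r_j)·cross = 4·7.0000 = 28.0000
Σcross = 848.5000 → A = |Σcross|/2 = 424.2500 mm²
Σ(r_i+r_j)·cross = 26782.7500 → first moment M = |Σ|/6 = 4463.7917
R_c = M/A = 4463.7917/424.2500 = 10.5216 mm
θ = 91° = 1.588250 rad
V = θ·R_c·A = 1.588250·10.5216·424.2500 = 7089.615 mm³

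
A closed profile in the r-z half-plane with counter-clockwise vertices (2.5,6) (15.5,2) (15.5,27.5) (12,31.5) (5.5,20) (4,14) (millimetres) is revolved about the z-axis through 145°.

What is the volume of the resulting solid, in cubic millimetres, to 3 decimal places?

Profile (r,z), 6 vertices: (2.5,6) (15.5,2) (15.5,27.5) (12,31.5) (5.5,20) (4,14)
edge 0: (2.5,6)→(15.5,2)  cross = 2.5·2 − 15.5·6 = -88.0000; (r_i+r_j)·cross = 18·-88.0000 = -1584.0000
edge 1: (15.5,2)→(15.5,27.5)  cross = 15.5·27.5 − 15.5·2 = 395.2500; (r_i+r_j)·cross = 31·395.2500 = 12252.7500
edge 2: (15.5,27.5)→(12,31.5)  cross = 15.5·31.5 − 12·27.5 = 158.2500; (r_i+r_j)·cross = 27.5·158.2500 = 4351.8750
edge 3: (12,31.5)→(5.5,20)  cross = 12·20 − 5.5·31.5 = 66.7500; (r_i+r_j)·cross = 17.5·66.7500 = 1168.1250
edge 4: (5.5,20)→(4,14)  cross = 5.5·14 − 4·20 = -3.0000; (r_i+r_j)·cross = 9.5·-3.0000 = -28.5000
edge 5: (4,14)→(2.5,6)  cross = 4·6 − 2.5·14 = -11.0000; (r_i+r_j)·cross = 6.5·-11.0000 = -71.5000
Σcross = 518.2500 → A = |Σcross|/2 = 259.1250 mm²
Σ(r_i+r_j)·cross = 16088.7500 → first moment M = |Σ|/6 = 2681.4583
R_c = M/A = 2681.4583/259.1250 = 10.3481 mm
θ = 145° = 2.530727 rad
V = θ·R_c·A = 2.530727·10.3481·259.1250 = 6786.040 mm³

Volume = 6786.040 mm³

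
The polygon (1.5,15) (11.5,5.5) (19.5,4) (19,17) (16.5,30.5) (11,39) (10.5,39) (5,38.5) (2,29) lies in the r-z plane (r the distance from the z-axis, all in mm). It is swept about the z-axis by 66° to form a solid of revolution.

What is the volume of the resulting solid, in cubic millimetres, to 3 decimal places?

Volume = 5563.497 mm³

Profile (r,z), 9 vertices: (1.5,15) (11.5,5.5) (19.5,4) (19,17) (16.5,30.5) (11,39) (10.5,39) (5,38.5) (2,29)
edge 0: (1.5,15)→(11.5,5.5)  cross = 1.5·5.5 − 11.5·15 = -164.2500; (r_i+r_j)·cross = 13·-164.2500 = -2135.2500
edge 1: (11.5,5.5)→(19.5,4)  cross = 11.5·4 − 19.5·5.5 = -61.2500; (r_i+r_j)·cross = 31·-61.2500 = -1898.7500
edge 2: (19.5,4)→(19,17)  cross = 19.5·17 − 19·4 = 255.5000; (r_i+r_j)·cross = 38.5·255.5000 = 9836.7500
edge 3: (19,17)→(16.5,30.5)  cross = 19·30.5 − 16.5·17 = 299.0000; (r_i+r_j)·cross = 35.5·299.0000 = 10614.5000
edge 4: (16.5,30.5)→(11,39)  cross = 16.5·39 − 11·30.5 = 308.0000; (r_i+r_j)·cross = 27.5·308.0000 = 8470.0000
edge 5: (11,39)→(10.5,39)  cross = 11·39 − 10.5·39 = 19.5000; (r_i+r_j)·cross = 21.5·19.5000 = 419.2500
edge 6: (10.5,39)→(5,38.5)  cross = 10.5·38.5 − 5·39 = 209.2500; (r_i+r_j)·cross = 15.5·209.2500 = 3243.3750
edge 7: (5,38.5)→(2,29)  cross = 5·29 − 2·38.5 = 68.0000; (r_i+r_j)·cross = 7·68.0000 = 476.0000
edge 8: (2,29)→(1.5,15)  cross = 2·15 − 1.5·29 = -13.5000; (r_i+r_j)·cross = 3.5·-13.5000 = -47.2500
Σcross = 920.2500 → A = |Σcross|/2 = 460.1250 mm²
Σ(r_i+r_j)·cross = 28978.6250 → first moment M = |Σ|/6 = 4829.7708
R_c = M/A = 4829.7708/460.1250 = 10.4966 mm
θ = 66° = 1.151917 rad
V = θ·R_c·A = 1.151917·10.4966·460.1250 = 5563.497 mm³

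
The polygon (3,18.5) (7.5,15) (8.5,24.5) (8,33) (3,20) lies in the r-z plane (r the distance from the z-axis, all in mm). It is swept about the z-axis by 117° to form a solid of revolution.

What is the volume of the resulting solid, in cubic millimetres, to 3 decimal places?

Volume = 664.980 mm³

Profile (r,z), 5 vertices: (3,18.5) (7.5,15) (8.5,24.5) (8,33) (3,20)
edge 0: (3,18.5)→(7.5,15)  cross = 3·15 − 7.5·18.5 = -93.7500; (r_i+r_j)·cross = 10.5·-93.7500 = -984.3750
edge 1: (7.5,15)→(8.5,24.5)  cross = 7.5·24.5 − 8.5·15 = 56.2500; (r_i+r_j)·cross = 16·56.2500 = 900.0000
edge 2: (8.5,24.5)→(8,33)  cross = 8.5·33 − 8·24.5 = 84.5000; (r_i+r_j)·cross = 16.5·84.5000 = 1394.2500
edge 3: (8,33)→(3,20)  cross = 8·20 − 3·33 = 61.0000; (r_i+r_j)·cross = 11·61.0000 = 671.0000
edge 4: (3,20)→(3,18.5)  cross = 3·18.5 − 3·20 = -4.5000; (r_i+r_j)·cross = 6·-4.5000 = -27.0000
Σcross = 103.5000 → A = |Σcross|/2 = 51.7500 mm²
Σ(r_i+r_j)·cross = 1953.8750 → first moment M = |Σ|/6 = 325.6458
R_c = M/A = 325.6458/51.7500 = 6.2927 mm
θ = 117° = 2.042035 rad
V = θ·R_c·A = 2.042035·6.2927·51.7500 = 664.980 mm³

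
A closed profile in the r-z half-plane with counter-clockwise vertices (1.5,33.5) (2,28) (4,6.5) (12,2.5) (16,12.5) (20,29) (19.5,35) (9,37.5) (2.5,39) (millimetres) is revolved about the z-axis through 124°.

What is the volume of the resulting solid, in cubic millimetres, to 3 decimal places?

Profile (r,z), 9 vertices: (1.5,33.5) (2,28) (4,6.5) (12,2.5) (16,12.5) (20,29) (19.5,35) (9,37.5) (2.5,39)
edge 0: (1.5,33.5)→(2,28)  cross = 1.5·28 − 2·33.5 = -25.0000; (r_i+r_j)·cross = 3.5·-25.0000 = -87.5000
edge 1: (2,28)→(4,6.5)  cross = 2·6.5 − 4·28 = -99.0000; (r_i+r_j)·cross = 6·-99.0000 = -594.0000
edge 2: (4,6.5)→(12,2.5)  cross = 4·2.5 − 12·6.5 = -68.0000; (r_i+r_j)·cross = 16·-68.0000 = -1088.0000
edge 3: (12,2.5)→(16,12.5)  cross = 12·12.5 − 16·2.5 = 110.0000; (r_i+r_j)·cross = 28·110.0000 = 3080.0000
edge 4: (16,12.5)→(20,29)  cross = 16·29 − 20·12.5 = 214.0000; (r_i+r_j)·cross = 36·214.0000 = 7704.0000
edge 5: (20,29)→(19.5,35)  cross = 20·35 − 19.5·29 = 134.5000; (r_i+r_j)·cross = 39.5·134.5000 = 5312.7500
edge 6: (19.5,35)→(9,37.5)  cross = 19.5·37.5 − 9·35 = 416.2500; (r_i+r_j)·cross = 28.5·416.2500 = 11863.1250
edge 7: (9,37.5)→(2.5,39)  cross = 9·39 − 2.5·37.5 = 257.2500; (r_i+r_j)·cross = 11.5·257.2500 = 2958.3750
edge 8: (2.5,39)→(1.5,33.5)  cross = 2.5·33.5 − 1.5·39 = 25.2500; (r_i+r_j)·cross = 4·25.2500 = 101.0000
Σcross = 965.2500 → A = |Σcross|/2 = 482.6250 mm²
Σ(r_i+r_j)·cross = 29249.7500 → first moment M = |Σ|/6 = 4874.9583
R_c = M/A = 4874.9583/482.6250 = 10.1009 mm
θ = 124° = 2.164208 rad
V = θ·R_c·A = 2.164208·10.1009·482.6250 = 10550.425 mm³

Volume = 10550.425 mm³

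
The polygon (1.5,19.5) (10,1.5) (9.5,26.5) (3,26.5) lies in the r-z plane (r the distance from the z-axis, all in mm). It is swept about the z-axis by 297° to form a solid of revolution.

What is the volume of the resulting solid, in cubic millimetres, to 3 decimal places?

Profile (r,z), 4 vertices: (1.5,19.5) (10,1.5) (9.5,26.5) (3,26.5)
edge 0: (1.5,19.5)→(10,1.5)  cross = 1.5·1.5 − 10·19.5 = -192.7500; (r_i+r_j)·cross = 11.5·-192.7500 = -2216.6250
edge 1: (10,1.5)→(9.5,26.5)  cross = 10·26.5 − 9.5·1.5 = 250.7500; (r_i+r_j)·cross = 19.5·250.7500 = 4889.6250
edge 2: (9.5,26.5)→(3,26.5)  cross = 9.5·26.5 − 3·26.5 = 172.2500; (r_i+r_j)·cross = 12.5·172.2500 = 2153.1250
edge 3: (3,26.5)→(1.5,19.5)  cross = 3·19.5 − 1.5·26.5 = 18.7500; (r_i+r_j)·cross = 4.5·18.7500 = 84.3750
Σcross = 249.0000 → A = |Σcross|/2 = 124.5000 mm²
Σ(r_i+r_j)·cross = 4910.5000 → first moment M = |Σ|/6 = 818.4167
R_c = M/A = 818.4167/124.5000 = 6.5736 mm
θ = 297° = 5.183628 rad
V = θ·R_c·A = 5.183628·6.5736·124.5000 = 4242.367 mm³

Volume = 4242.367 mm³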